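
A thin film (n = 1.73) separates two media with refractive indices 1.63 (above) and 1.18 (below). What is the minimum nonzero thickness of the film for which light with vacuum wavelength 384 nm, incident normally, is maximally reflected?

55.5 nm

Ray reflecting at the top interface goes from n = 1.63 toward n = 1.73: a half-wave phase shift.
At the lower boundary (n = 1.73 to n = 1.18) the reflected ray undergoes no phase shift.
Exactly one π shift → a net half-wave offset.
For maximum reflection here: 2 n t = (m + ½) λ.
Minimum at m = 0: t = λ / (4 n) = 384 / (4 × 1.73) = 55.5 nm.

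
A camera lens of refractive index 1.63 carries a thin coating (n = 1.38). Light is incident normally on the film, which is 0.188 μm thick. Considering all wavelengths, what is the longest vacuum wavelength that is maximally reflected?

519 nm

Top surface (1.0 → 1.38): reflection off a higher-index medium gives a half-wave phase shift.
Ray reflecting at the bottom interface goes from n = 1.38 toward n = 1.63: a half-wave phase shift.
Zero or two π shifts → no net half-wave offset.
So the condition for constructive reflection is 2 n t = m λ.
λ = 2 n t / m. The longest wavelength is m = 1: λ = 2 × 1.38 × 188 / 1.00 = 519 nm.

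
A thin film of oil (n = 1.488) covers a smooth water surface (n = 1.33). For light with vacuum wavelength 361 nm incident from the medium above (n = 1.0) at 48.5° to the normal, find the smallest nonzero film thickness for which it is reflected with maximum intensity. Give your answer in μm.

Ray reflecting at the top interface goes from n = 1.0 toward n = 1.488: a half-wave phase shift.
Bottom surface (1.488 → 1.33): reflection off a lower-index medium gives no phase shift.
Net: one phase inversion between the two reflected rays.
With one net inversion, constructive interference in reflection requires 2 n t cos θ_r = (m + ½) λ.
Snell's law: 1.0 sin 48.5° = 1.488 sin θ_r → sin θ_r = 0.503, cos θ_r = 0.864.
Minimum at m = 0: t = λ / (4 n cos θ_r) = 361 / (4 × 1.488 × 0.864) = 70.2 nm.

0.0702 μm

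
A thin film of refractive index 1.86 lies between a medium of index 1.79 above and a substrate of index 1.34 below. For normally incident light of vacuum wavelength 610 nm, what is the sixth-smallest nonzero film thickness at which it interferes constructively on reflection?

902 nm

At the upper boundary (n = 1.79 to n = 1.86) the reflected ray undergoes a half-wave phase shift.
Ray reflecting at the bottom interface goes from n = 1.86 toward n = 1.34: no phase shift.
Exactly one π shift → a net half-wave offset.
For strong reflection here: 2 n t = (m + ½) λ.
The sixth-smallest nonzero thickness corresponds to m = 5: t = (m + ½) λ / (2 n) = 5.50 × 610 / (2 × 1.86) = 902 nm.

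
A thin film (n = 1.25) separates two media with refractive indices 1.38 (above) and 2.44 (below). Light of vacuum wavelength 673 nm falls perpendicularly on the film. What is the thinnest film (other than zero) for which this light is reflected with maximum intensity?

At the upper boundary (n = 1.38 to n = 1.25) the reflected ray undergoes no phase shift.
Ray reflecting at the bottom interface goes from n = 1.25 toward n = 2.44: a half-wave phase shift.
The two reflections differ by half a wavelength.
For bright reflection here: 2 n t = (m + ½) λ.
Minimum at m = 0: t = λ / (4 n) = 673 / (4 × 1.25) = 135 nm.

135 nm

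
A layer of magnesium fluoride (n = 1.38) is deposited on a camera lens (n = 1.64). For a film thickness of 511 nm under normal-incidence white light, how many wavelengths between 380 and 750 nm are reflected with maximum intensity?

2

At the upper boundary (n = 1.0 to n = 1.38) the reflected ray undergoes a half-wave phase shift.
Ray reflecting at the bottom interface goes from n = 1.38 toward n = 1.64: a half-wave phase shift.
The two reflections carry the same phase change, so no net offset.
For maximum reflection here: 2 n t = m λ.
λ = 2 n t / m = 1410 / m nm.
m=1: 1410 nm (IR); m=2: 705 nm (visible); m=3: 470 nm (visible); m=4: 353 nm (UV).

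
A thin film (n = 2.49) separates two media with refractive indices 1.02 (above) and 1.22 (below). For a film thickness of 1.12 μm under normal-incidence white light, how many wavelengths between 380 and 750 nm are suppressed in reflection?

Top surface (1.02 → 2.49): reflection off a higher-index medium gives a half-wave phase shift.
Ray reflecting at the bottom interface goes from n = 2.49 toward n = 1.22: no phase shift.
Exactly one π shift → a net half-wave offset.
For minimum reflection here: 2 n t = m λ.
λ = 2 n t / m = 5578 / m nm.
m=7: 797 nm (IR); m=8: 697 nm (visible); m=9: 620 nm (visible); m=10: 558 nm (visible); m=11: 507 nm (visible); m=12: 465 nm (visible); m=13: 429 nm (visible); m=14: 398 nm (visible); m=15: 372 nm (UV).

7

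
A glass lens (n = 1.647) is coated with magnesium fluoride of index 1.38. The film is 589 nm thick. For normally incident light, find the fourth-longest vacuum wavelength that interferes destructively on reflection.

Top surface (1.0 → 1.38): reflection off a higher-index medium gives a half-wave phase shift.
Bottom surface (1.38 → 1.647): reflection off a higher-index medium gives a half-wave phase shift.
Net: no relative phase inversion (both shifts match).
With no net inversion, destructive interference in reflection requires 2 n t = (m + ½) λ.
λ = 2 n t / (m + ½). The fourth-longest wavelength is m = 3: λ = 2 × 1.38 × 589 / 3.50 = 464 nm.

464 nm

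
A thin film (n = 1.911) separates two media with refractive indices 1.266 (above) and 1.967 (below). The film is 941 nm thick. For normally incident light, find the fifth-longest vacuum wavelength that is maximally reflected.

Top surface (1.266 → 1.911): reflection off a higher-index medium gives a half-wave phase shift.
Bottom surface (1.911 → 1.967): reflection off a higher-index medium gives a half-wave phase shift.
Zero or two π shifts → no net half-wave offset.
So the condition for constructive reflection is 2 n t = m λ.
λ = 2 n t / m. The fifth-longest wavelength is m = 5: λ = 2 × 1.911 × 941 / 5.00 = 719 nm.

719 nm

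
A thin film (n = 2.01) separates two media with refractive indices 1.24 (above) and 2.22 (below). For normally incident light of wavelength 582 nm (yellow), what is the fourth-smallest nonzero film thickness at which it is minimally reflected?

507 nm

At the upper boundary (n = 1.24 to n = 2.01) the reflected ray undergoes a half-wave phase shift.
At the lower boundary (n = 2.01 to n = 2.22) the reflected ray undergoes a half-wave phase shift.
Zero or two π shifts → no net half-wave offset.
So the condition for destructive reflection is 2 n t = (m + ½) λ.
The fourth-smallest nonzero thickness corresponds to m = 3: t = (m + ½) λ / (2 n) = 3.50 × 582 / (2 × 2.01) = 507 nm.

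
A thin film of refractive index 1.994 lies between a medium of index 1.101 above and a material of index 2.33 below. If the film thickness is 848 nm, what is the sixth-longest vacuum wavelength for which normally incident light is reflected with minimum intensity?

At the upper boundary (n = 1.101 to n = 1.994) the reflected ray undergoes a half-wave phase shift.
Ray reflecting at the bottom interface goes from n = 1.994 toward n = 2.33: a half-wave phase shift.
Zero or two π shifts → no net half-wave offset.
For weak reflection here: 2 n t = (m + ½) λ.
λ = 2 n t / (m + ½). The sixth-longest wavelength is m = 5: λ = 2 × 1.994 × 848 / 5.50 = 615 nm.

615 nm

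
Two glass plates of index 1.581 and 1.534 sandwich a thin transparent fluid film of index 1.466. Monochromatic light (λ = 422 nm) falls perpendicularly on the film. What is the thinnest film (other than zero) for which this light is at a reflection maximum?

72.0 nm

At the upper boundary (n = 1.581 to n = 1.466) the reflected ray undergoes no phase shift.
At the lower boundary (n = 1.466 to n = 1.534) the reflected ray undergoes a half-wave phase shift.
Net: one phase inversion between the two reflected rays.
So the condition for constructive reflection is 2 n t = (m + ½) λ.
Minimum at m = 0: t = λ / (4 n) = 422 / (4 × 1.466) = 72.0 nm.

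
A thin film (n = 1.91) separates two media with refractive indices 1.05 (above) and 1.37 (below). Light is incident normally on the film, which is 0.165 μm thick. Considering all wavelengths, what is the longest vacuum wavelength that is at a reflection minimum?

At the upper boundary (n = 1.05 to n = 1.91) the reflected ray undergoes a half-wave phase shift.
Bottom surface (1.91 → 1.37): reflection off a lower-index medium gives no phase shift.
The two reflections differ by half a wavelength.
For minimum reflection here: 2 n t = m λ.
λ = 2 n t / m. The longest wavelength is m = 1: λ = 2 × 1.91 × 165 / 1.00 = 630 nm.

630 nm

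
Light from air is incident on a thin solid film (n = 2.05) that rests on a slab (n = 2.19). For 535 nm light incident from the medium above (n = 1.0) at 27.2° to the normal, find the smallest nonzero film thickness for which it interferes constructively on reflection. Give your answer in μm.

Top surface (1.0 → 2.05): reflection off a higher-index medium gives a half-wave phase shift.
Ray reflecting at the bottom interface goes from n = 2.05 toward n = 2.19: a half-wave phase shift.
The two reflections carry the same phase change, so no net offset.
With no net inversion, constructive interference in reflection requires 2 n t cos θ_r = m λ.
Snell's law: 1.0 sin 27.2° = 2.05 sin θ_r → sin θ_r = 0.223, cos θ_r = 0.975.
Minimum nonzero at m = 1: t = λ / (2 n cos θ_r) = 535 / (2 × 2.05 × 0.975) = 134 nm.

0.134 μm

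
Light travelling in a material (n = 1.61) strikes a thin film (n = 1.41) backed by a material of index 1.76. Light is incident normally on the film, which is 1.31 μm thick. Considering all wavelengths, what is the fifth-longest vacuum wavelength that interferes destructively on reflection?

Ray reflecting at the top interface goes from n = 1.61 toward n = 1.41: no phase shift.
Ray reflecting at the bottom interface goes from n = 1.41 toward n = 1.76: a half-wave phase shift.
Exactly one π shift → a net half-wave offset.
For dark reflection here: 2 n t = m λ.
λ = 2 n t / m. The fifth-longest wavelength is m = 5: λ = 2 × 1.41 × 1310 / 5.00 = 739 nm.

739 nm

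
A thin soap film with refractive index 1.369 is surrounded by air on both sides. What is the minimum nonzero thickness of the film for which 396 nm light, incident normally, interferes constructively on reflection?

72.3 nm

At the upper boundary (n = 1.0 to n = 1.369) the reflected ray undergoes a half-wave phase shift.
At the lower boundary (n = 1.369 to n = 1.0) the reflected ray undergoes no phase shift.
Exactly one π shift → a net half-wave offset.
With one net inversion, constructive interference in reflection requires 2 n t = (m + ½) λ.
Minimum at m = 0: t = λ / (4 n) = 396 / (4 × 1.369) = 72.3 nm.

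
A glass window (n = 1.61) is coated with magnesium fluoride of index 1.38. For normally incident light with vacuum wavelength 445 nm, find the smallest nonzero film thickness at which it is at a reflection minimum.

At the upper boundary (n = 1.0 to n = 1.38) the reflected ray undergoes a half-wave phase shift.
Bottom surface (1.38 → 1.61): reflection off a higher-index medium gives a half-wave phase shift.
Net: no relative phase inversion (both shifts match).
So the condition for destructive reflection is 2 n t = (m + ½) λ.
Minimum at m = 0: t = λ / (4 n) = 445 / (4 × 1.38) = 80.6 nm.

80.6 nm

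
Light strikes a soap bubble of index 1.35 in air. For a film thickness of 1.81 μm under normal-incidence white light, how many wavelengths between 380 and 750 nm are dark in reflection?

Top surface (1.0 → 1.35): reflection off a higher-index medium gives a half-wave phase shift.
Bottom surface (1.35 → 1.0): reflection off a lower-index medium gives no phase shift.
Net: one phase inversion between the two reflected rays.
For weak reflection here: 2 n t = m λ.
λ = 2 n t / m = 4887 / m nm.
m=6: 815 nm (IR); m=7: 698 nm (visible); m=8: 611 nm (visible); m=9: 543 nm (visible); m=10: 489 nm (visible); m=11: 444 nm (visible); m=12: 407 nm (visible); m=13: 376 nm (UV).

6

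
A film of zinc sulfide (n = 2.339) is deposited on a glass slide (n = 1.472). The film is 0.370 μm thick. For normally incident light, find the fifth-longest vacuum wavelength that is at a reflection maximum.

385 nm

Ray reflecting at the top interface goes from n = 1.0 toward n = 2.339: a half-wave phase shift.
Ray reflecting at the bottom interface goes from n = 2.339 toward n = 1.472: no phase shift.
Net: one phase inversion between the two reflected rays.
With one net inversion, constructive interference in reflection requires 2 n t = (m + ½) λ.
λ = 2 n t / (m + ½). The fifth-longest wavelength is m = 4: λ = 2 × 2.339 × 370 / 4.50 = 385 nm.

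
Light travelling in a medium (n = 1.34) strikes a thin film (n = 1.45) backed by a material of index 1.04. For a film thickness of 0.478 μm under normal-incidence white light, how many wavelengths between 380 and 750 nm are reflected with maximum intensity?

Top surface (1.34 → 1.45): reflection off a higher-index medium gives a half-wave phase shift.
Bottom surface (1.45 → 1.04): reflection off a lower-index medium gives no phase shift.
The two reflections differ by half a wavelength.
For maximum reflection here: 2 n t = (m + ½) λ.
λ = 2 n t / (m + ½) = 1386 / (m + ½) nm.
m=1: 924 nm (IR); m=2: 554 nm (visible); m=3: 396 nm (visible); m=4: 308 nm (UV).

2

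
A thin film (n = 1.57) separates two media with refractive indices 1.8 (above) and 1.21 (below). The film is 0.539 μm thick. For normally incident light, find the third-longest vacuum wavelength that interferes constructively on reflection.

564 nm

Top surface (1.8 → 1.57): reflection off a lower-index medium gives no phase shift.
Bottom surface (1.57 → 1.21): reflection off a lower-index medium gives no phase shift.
Net: no relative phase inversion (both shifts match).
So the condition for constructive reflection is 2 n t = m λ.
λ = 2 n t / m. The third-longest wavelength is m = 3: λ = 2 × 1.57 × 539 / 3.00 = 564 nm.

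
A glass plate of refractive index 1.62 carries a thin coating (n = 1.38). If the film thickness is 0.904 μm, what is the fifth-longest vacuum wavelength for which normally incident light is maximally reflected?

Top surface (1.0 → 1.38): reflection off a higher-index medium gives a half-wave phase shift.
Bottom surface (1.38 → 1.62): reflection off a higher-index medium gives a half-wave phase shift.
Net: no relative phase inversion (both shifts match).
For maximum reflection here: 2 n t = m λ.
λ = 2 n t / m. The fifth-longest wavelength is m = 5: λ = 2 × 1.38 × 904 / 5.00 = 499 nm.

499 nm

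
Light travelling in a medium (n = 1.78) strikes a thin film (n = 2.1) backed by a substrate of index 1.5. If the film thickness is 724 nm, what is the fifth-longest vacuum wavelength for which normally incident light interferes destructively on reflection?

Top surface (1.78 → 2.1): reflection off a higher-index medium gives a half-wave phase shift.
Ray reflecting at the bottom interface goes from n = 2.1 toward n = 1.5: no phase shift.
The two reflections differ by half a wavelength.
So the condition for destructive reflection is 2 n t = m λ.
λ = 2 n t / m. The fifth-longest wavelength is m = 5: λ = 2 × 2.1 × 724 / 5.00 = 608 nm.

608 nm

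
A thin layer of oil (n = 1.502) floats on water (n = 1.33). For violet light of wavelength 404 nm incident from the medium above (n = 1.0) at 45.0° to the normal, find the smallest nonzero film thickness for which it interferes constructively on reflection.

At the upper boundary (n = 1.0 to n = 1.502) the reflected ray undergoes a half-wave phase shift.
At the lower boundary (n = 1.502 to n = 1.33) the reflected ray undergoes no phase shift.
Exactly one π shift → a net half-wave offset.
For maximum reflection here: 2 n t cos θ_r = (m + ½) λ.
Snell's law: 1.0 sin 45.0° = 1.502 sin θ_r → sin θ_r = 0.471, cos θ_r = 0.882.
Minimum at m = 0: t = λ / (4 n cos θ_r) = 404 / (4 × 1.502 × 0.882) = 76.2 nm.

76.2 nm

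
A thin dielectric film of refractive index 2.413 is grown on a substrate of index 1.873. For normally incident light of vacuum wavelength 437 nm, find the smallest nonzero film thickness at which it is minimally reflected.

Top surface (1.0 → 2.413): reflection off a higher-index medium gives a half-wave phase shift.
At the lower boundary (n = 2.413 to n = 1.873) the reflected ray undergoes no phase shift.
Net: one phase inversion between the two reflected rays.
With one net inversion, destructive interference in reflection requires 2 n t = m λ.
Minimum nonzero at m = 1: t = λ / (2 n) = 437 / (2 × 2.413) = 90.6 nm.

90.6 nm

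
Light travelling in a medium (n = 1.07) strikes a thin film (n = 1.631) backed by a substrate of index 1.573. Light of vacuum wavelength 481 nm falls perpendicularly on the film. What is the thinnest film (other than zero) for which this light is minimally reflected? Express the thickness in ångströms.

Top surface (1.07 → 1.631): reflection off a higher-index medium gives a half-wave phase shift.
At the lower boundary (n = 1.631 to n = 1.573) the reflected ray undergoes no phase shift.
Net: one phase inversion between the two reflected rays.
With one net inversion, destructive interference in reflection requires 2 n t = m λ.
Minimum nonzero at m = 1: t = λ / (2 n) = 481 / (2 × 1.631) = 147 nm.

1475 Å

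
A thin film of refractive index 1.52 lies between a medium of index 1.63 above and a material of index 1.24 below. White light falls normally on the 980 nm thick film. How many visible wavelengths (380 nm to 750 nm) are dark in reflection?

4

Top surface (1.63 → 1.52): reflection off a lower-index medium gives no phase shift.
Ray reflecting at the bottom interface goes from n = 1.52 toward n = 1.24: no phase shift.
Net: no relative phase inversion (both shifts match).
With no net inversion, destructive interference in reflection requires 2 n t = (m + ½) λ.
λ = 2 n t / (m + ½) = 2979 / (m + ½) nm.
m=3: 851 nm (IR); m=4: 662 nm (visible); m=5: 542 nm (visible); m=6: 458 nm (visible); m=7: 397 nm (visible); m=8: 350 nm (UV).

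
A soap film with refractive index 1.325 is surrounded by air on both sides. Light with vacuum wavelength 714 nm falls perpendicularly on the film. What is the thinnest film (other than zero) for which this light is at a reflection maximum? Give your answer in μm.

0.135 μm

Ray reflecting at the top interface goes from n = 1.0 toward n = 1.325: a half-wave phase shift.
At the lower boundary (n = 1.325 to n = 1.0) the reflected ray undergoes no phase shift.
Net: one phase inversion between the two reflected rays.
For bright reflection here: 2 n t = (m + ½) λ.
Minimum at m = 0: t = λ / (4 n) = 714 / (4 × 1.325) = 135 nm.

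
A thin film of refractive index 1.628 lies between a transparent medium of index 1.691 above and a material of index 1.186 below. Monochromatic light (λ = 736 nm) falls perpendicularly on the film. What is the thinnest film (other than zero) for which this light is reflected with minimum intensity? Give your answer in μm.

At the upper boundary (n = 1.691 to n = 1.628) the reflected ray undergoes no phase shift.
Bottom surface (1.628 → 1.186): reflection off a lower-index medium gives no phase shift.
The two reflections carry the same phase change, so no net offset.
For minimum reflection here: 2 n t = (m + ½) λ.
Minimum at m = 0: t = λ / (4 n) = 736 / (4 × 1.628) = 113 nm.

0.113 μm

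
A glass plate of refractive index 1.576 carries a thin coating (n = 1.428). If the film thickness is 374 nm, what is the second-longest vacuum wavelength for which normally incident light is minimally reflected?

Ray reflecting at the top interface goes from n = 1.0 toward n = 1.428: a half-wave phase shift.
Ray reflecting at the bottom interface goes from n = 1.428 toward n = 1.576: a half-wave phase shift.
Zero or two π shifts → no net half-wave offset.
With no net inversion, destructive interference in reflection requires 2 n t = (m + ½) λ.
λ = 2 n t / (m + ½). The second-longest wavelength is m = 1: λ = 2 × 1.428 × 374 / 1.50 = 712 nm.

712 nm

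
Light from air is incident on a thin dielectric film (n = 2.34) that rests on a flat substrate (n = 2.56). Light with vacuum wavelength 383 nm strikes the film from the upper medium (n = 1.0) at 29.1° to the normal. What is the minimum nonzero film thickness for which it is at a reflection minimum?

At the upper boundary (n = 1.0 to n = 2.34) the reflected ray undergoes a half-wave phase shift.
Bottom surface (2.34 → 2.56): reflection off a higher-index medium gives a half-wave phase shift.
Net: no relative phase inversion (both shifts match).
For minimum reflection here: 2 n t cos θ_r = (m + ½) λ.
Snell's law: 1.0 sin 29.1° = 2.34 sin θ_r → sin θ_r = 0.208, cos θ_r = 0.978.
Minimum at m = 0: t = λ / (4 n cos θ_r) = 383 / (4 × 2.34 × 0.978) = 41.8 nm.

41.8 nm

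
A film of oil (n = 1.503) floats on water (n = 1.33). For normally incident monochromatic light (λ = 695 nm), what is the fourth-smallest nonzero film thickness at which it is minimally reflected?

Top surface (1.0 → 1.503): reflection off a higher-index medium gives a half-wave phase shift.
Bottom surface (1.503 → 1.33): reflection off a lower-index medium gives no phase shift.
The two reflections differ by half a wavelength.
For weak reflection here: 2 n t = m λ.
The fourth-smallest nonzero thickness corresponds to m = 4: t = m λ / (2 n) = 4.00 × 695 / (2 × 1.503) = 925 nm.

925 nm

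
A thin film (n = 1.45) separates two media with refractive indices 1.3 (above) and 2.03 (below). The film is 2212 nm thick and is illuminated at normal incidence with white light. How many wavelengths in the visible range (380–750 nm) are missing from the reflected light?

At the upper boundary (n = 1.3 to n = 1.45) the reflected ray undergoes a half-wave phase shift.
Bottom surface (1.45 → 2.03): reflection off a higher-index medium gives a half-wave phase shift.
The two reflections carry the same phase change, so no net offset.
So the condition for destructive reflection is 2 n t = (m + ½) λ.
λ = 2 n t / (m + ½) = 6415 / (m + ½) nm.
m=8: 755 nm (IR); m=9: 675 nm (visible); m=10: 611 nm (visible); m=11: 558 nm (visible); m=12: 513 nm (visible); m=13: 475 nm (visible); m=14: 442 nm (visible); m=15: 414 nm (visible); m=16: 389 nm (visible); m=17: 367 nm (UV).

8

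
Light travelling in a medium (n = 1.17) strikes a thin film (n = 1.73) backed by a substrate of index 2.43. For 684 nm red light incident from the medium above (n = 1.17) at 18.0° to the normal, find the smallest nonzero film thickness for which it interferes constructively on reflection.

Top surface (1.17 → 1.73): reflection off a higher-index medium gives a half-wave phase shift.
At the lower boundary (n = 1.73 to n = 2.43) the reflected ray undergoes a half-wave phase shift.
The two reflections carry the same phase change, so no net offset.
For bright reflection here: 2 n t cos θ_r = m λ.
Snell's law: 1.17 sin 18.0° = 1.73 sin θ_r → sin θ_r = 0.209, cos θ_r = 0.978.
Minimum nonzero at m = 1: t = λ / (2 n cos θ_r) = 684 / (2 × 1.73 × 0.978) = 202 nm.

202 nm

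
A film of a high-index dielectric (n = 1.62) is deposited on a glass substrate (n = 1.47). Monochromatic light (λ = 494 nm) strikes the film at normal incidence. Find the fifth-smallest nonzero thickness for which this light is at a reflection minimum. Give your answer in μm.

Top surface (1.0 → 1.62): reflection off a higher-index medium gives a half-wave phase shift.
Bottom surface (1.62 → 1.47): reflection off a lower-index medium gives no phase shift.
The two reflections differ by half a wavelength.
For minimum reflection here: 2 n t = m λ.
The fifth-smallest nonzero thickness corresponds to m = 5: t = m λ / (2 n) = 5.00 × 494 / (2 × 1.62) = 762 nm.

0.762 μm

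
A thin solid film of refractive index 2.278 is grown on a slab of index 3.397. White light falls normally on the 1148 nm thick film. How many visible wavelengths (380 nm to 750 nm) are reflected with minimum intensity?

7

Top surface (1.0 → 2.278): reflection off a higher-index medium gives a half-wave phase shift.
At the lower boundary (n = 2.278 to n = 3.397) the reflected ray undergoes a half-wave phase shift.
Zero or two π shifts → no net half-wave offset.
With no net inversion, destructive interference in reflection requires 2 n t = (m + ½) λ.
λ = 2 n t / (m + ½) = 5230 / (m + ½) nm.
m=6: 805 nm (IR); m=7: 697 nm (visible); m=8: 615 nm (visible); m=9: 551 nm (visible); m=10: 498 nm (visible); m=11: 455 nm (visible); m=12: 418 nm (visible); m=13: 387 nm (visible); m=14: 361 nm (UV).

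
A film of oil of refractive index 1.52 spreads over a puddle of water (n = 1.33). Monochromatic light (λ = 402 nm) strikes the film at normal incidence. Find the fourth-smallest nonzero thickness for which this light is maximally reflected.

Ray reflecting at the top interface goes from n = 1.0 toward n = 1.52: a half-wave phase shift.
Ray reflecting at the bottom interface goes from n = 1.52 toward n = 1.33: no phase shift.
The two reflections differ by half a wavelength.
With one net inversion, constructive interference in reflection requires 2 n t = (m + ½) λ.
The fourth-smallest nonzero thickness corresponds to m = 3: t = (m + ½) λ / (2 n) = 3.50 × 402 / (2 × 1.52) = 463 nm.

463 nm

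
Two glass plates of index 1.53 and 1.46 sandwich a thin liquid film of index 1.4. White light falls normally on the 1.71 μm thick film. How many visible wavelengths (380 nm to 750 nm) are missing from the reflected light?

6

Top surface (1.53 → 1.4): reflection off a lower-index medium gives no phase shift.
At the lower boundary (n = 1.4 to n = 1.46) the reflected ray undergoes a half-wave phase shift.
Exactly one π shift → a net half-wave offset.
With one net inversion, destructive interference in reflection requires 2 n t = m λ.
λ = 2 n t / m = 4788 / m nm.
m=6: 798 nm (IR); m=7: 684 nm (visible); m=8: 599 nm (visible); m=9: 532 nm (visible); m=10: 479 nm (visible); m=11: 435 nm (visible); m=12: 399 nm (visible); m=13: 368 nm (UV).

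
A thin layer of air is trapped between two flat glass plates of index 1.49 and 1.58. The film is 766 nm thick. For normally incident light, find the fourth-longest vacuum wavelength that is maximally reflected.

Top surface (1.49 → 1.0): reflection off a lower-index medium gives no phase shift.
Ray reflecting at the bottom interface goes from n = 1.0 toward n = 1.58: a half-wave phase shift.
Exactly one π shift → a net half-wave offset.
For maximum reflection here: 2 n t = (m + ½) λ.
λ = 2 n t / (m + ½). The fourth-longest wavelength is m = 3: λ = 2 × 1.0 × 766 / 3.50 = 438 nm.

438 nm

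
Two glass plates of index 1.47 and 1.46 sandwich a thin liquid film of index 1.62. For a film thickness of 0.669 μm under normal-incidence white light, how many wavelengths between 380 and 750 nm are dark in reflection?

Ray reflecting at the top interface goes from n = 1.47 toward n = 1.62: a half-wave phase shift.
Bottom surface (1.62 → 1.46): reflection off a lower-index medium gives no phase shift.
Net: one phase inversion between the two reflected rays.
For dark reflection here: 2 n t = m λ.
λ = 2 n t / m = 2168 / m nm.
m=2: 1084 nm (IR); m=3: 723 nm (visible); m=4: 542 nm (visible); m=5: 434 nm (visible); m=6: 361 nm (UV).

3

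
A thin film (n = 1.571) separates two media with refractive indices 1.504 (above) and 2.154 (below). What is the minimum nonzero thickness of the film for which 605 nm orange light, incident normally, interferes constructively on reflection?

Ray reflecting at the top interface goes from n = 1.504 toward n = 1.571: a half-wave phase shift.
Ray reflecting at the bottom interface goes from n = 1.571 toward n = 2.154: a half-wave phase shift.
Net: no relative phase inversion (both shifts match).
So the condition for constructive reflection is 2 n t = m λ.
Minimum nonzero at m = 1: t = λ / (2 n) = 605 / (2 × 1.571) = 193 nm.

193 nm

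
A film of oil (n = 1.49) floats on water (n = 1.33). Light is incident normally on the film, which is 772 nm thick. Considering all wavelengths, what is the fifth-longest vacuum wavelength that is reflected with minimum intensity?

At the upper boundary (n = 1.0 to n = 1.49) the reflected ray undergoes a half-wave phase shift.
Ray reflecting at the bottom interface goes from n = 1.49 toward n = 1.33: no phase shift.
Exactly one π shift → a net half-wave offset.
With one net inversion, destructive interference in reflection requires 2 n t = m λ.
λ = 2 n t / m. The fifth-longest wavelength is m = 5: λ = 2 × 1.49 × 772 / 5.00 = 460 nm.

460 nm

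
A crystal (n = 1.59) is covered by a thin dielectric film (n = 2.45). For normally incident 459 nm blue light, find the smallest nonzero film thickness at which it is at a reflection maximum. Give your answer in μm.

0.0468 μm

Top surface (1.0 → 2.45): reflection off a higher-index medium gives a half-wave phase shift.
Bottom surface (2.45 → 1.59): reflection off a lower-index medium gives no phase shift.
The two reflections differ by half a wavelength.
With one net inversion, constructive interference in reflection requires 2 n t = (m + ½) λ.
Minimum at m = 0: t = λ / (4 n) = 459 / (4 × 2.45) = 46.8 nm.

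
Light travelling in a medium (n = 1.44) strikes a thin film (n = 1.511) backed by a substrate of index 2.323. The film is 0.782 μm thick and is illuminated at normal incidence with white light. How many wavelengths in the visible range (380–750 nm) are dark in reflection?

Ray reflecting at the top interface goes from n = 1.44 toward n = 1.511: a half-wave phase shift.
At the lower boundary (n = 1.511 to n = 2.323) the reflected ray undergoes a half-wave phase shift.
The two reflections carry the same phase change, so no net offset.
For dark reflection here: 2 n t = (m + ½) λ.
λ = 2 n t / (m + ½) = 2363 / (m + ½) nm.
m=2: 945 nm (IR); m=3: 675 nm (visible); m=4: 525 nm (visible); m=5: 430 nm (visible); m=6: 364 nm (UV).

3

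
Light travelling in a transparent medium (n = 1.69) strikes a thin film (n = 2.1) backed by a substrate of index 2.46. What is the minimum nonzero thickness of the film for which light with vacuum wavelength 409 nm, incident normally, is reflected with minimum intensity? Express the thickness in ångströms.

487 Å

Ray reflecting at the top interface goes from n = 1.69 toward n = 2.1: a half-wave phase shift.
Ray reflecting at the bottom interface goes from n = 2.1 toward n = 2.46: a half-wave phase shift.
The two reflections carry the same phase change, so no net offset.
So the condition for destructive reflection is 2 n t = (m + ½) λ.
Minimum at m = 0: t = λ / (4 n) = 409 / (4 × 2.1) = 48.7 nm.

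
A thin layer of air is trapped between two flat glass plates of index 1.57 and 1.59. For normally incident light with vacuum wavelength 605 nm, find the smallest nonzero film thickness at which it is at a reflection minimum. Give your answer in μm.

0.303 μm

Ray reflecting at the top interface goes from n = 1.57 toward n = 1.0: no phase shift.
Bottom surface (1.0 → 1.59): reflection off a higher-index medium gives a half-wave phase shift.
Net: one phase inversion between the two reflected rays.
For minimum reflection here: 2 n t = m λ.
Minimum nonzero at m = 1: t = λ / (2 n) = 605 / (2 × 1.0) = 303 nm.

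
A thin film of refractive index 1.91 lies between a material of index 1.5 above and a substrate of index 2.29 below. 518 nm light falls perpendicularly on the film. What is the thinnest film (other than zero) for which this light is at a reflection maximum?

Ray reflecting at the top interface goes from n = 1.5 toward n = 1.91: a half-wave phase shift.
Ray reflecting at the bottom interface goes from n = 1.91 toward n = 2.29: a half-wave phase shift.
The two reflections carry the same phase change, so no net offset.
With no net inversion, constructive interference in reflection requires 2 n t = m λ.
Minimum nonzero at m = 1: t = λ / (2 n) = 518 / (2 × 1.91) = 136 nm.

136 nm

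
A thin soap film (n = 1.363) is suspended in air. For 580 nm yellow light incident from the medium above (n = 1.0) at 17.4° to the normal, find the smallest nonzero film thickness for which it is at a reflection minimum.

Ray reflecting at the top interface goes from n = 1.0 toward n = 1.363: a half-wave phase shift.
Ray reflecting at the bottom interface goes from n = 1.363 toward n = 1.0: no phase shift.
Exactly one π shift → a net half-wave offset.
So the condition for destructive reflection is 2 n t cos θ_r = m λ.
Snell's law: 1.0 sin 17.4° = 1.363 sin θ_r → sin θ_r = 0.219, cos θ_r = 0.976.
Minimum nonzero at m = 1: t = λ / (2 n cos θ_r) = 580 / (2 × 1.363 × 0.976) = 218 nm.

218 nm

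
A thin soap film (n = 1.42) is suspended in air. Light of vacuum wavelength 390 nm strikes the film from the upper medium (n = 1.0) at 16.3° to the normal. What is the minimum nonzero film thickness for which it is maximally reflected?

70.0 nm

Ray reflecting at the top interface goes from n = 1.0 toward n = 1.42: a half-wave phase shift.
Bottom surface (1.42 → 1.0): reflection off a lower-index medium gives no phase shift.
Net: one phase inversion between the two reflected rays.
For strong reflection here: 2 n t cos θ_r = (m + ½) λ.
Snell's law: 1.0 sin 16.3° = 1.42 sin θ_r → sin θ_r = 0.198, cos θ_r = 0.980.
Minimum at m = 0: t = λ / (4 n cos θ_r) = 390 / (4 × 1.42 × 0.980) = 70.0 nm.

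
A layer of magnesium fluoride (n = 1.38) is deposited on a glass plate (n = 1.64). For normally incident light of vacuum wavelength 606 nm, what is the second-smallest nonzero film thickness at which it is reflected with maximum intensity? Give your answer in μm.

Ray reflecting at the top interface goes from n = 1.0 toward n = 1.38: a half-wave phase shift.
Bottom surface (1.38 → 1.64): reflection off a higher-index medium gives a half-wave phase shift.
Net: no relative phase inversion (both shifts match).
For bright reflection here: 2 n t = m λ.
The second-smallest nonzero thickness corresponds to m = 2: t = m λ / (2 n) = 2.00 × 606 / (2 × 1.38) = 439 nm.

0.439 μm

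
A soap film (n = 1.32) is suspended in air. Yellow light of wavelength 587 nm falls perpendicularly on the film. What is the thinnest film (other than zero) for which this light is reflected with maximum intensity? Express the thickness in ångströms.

Ray reflecting at the top interface goes from n = 1.0 toward n = 1.32: a half-wave phase shift.
Ray reflecting at the bottom interface goes from n = 1.32 toward n = 1.0: no phase shift.
The two reflections differ by half a wavelength.
For strong reflection here: 2 n t = (m + ½) λ.
Minimum at m = 0: t = λ / (4 n) = 587 / (4 × 1.32) = 111 nm.

1112 Å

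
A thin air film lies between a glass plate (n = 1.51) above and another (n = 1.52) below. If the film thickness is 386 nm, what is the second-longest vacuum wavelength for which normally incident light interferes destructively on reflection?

386 nm

Ray reflecting at the top interface goes from n = 1.51 toward n = 1.0: no phase shift.
At the lower boundary (n = 1.0 to n = 1.52) the reflected ray undergoes a half-wave phase shift.
Net: one phase inversion between the two reflected rays.
For minimum reflection here: 2 n t = m λ.
λ = 2 n t / m. The second-longest wavelength is m = 2: λ = 2 × 1.0 × 386 / 2.00 = 386 nm.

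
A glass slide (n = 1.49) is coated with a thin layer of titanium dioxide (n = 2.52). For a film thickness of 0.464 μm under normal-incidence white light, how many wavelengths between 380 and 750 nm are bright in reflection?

Ray reflecting at the top interface goes from n = 1.0 toward n = 2.52: a half-wave phase shift.
Ray reflecting at the bottom interface goes from n = 2.52 toward n = 1.49: no phase shift.
Exactly one π shift → a net half-wave offset.
With one net inversion, constructive interference in reflection requires 2 n t = (m + ½) λ.
λ = 2 n t / (m + ½) = 2339 / (m + ½) nm.
m=2: 935 nm (IR); m=3: 668 nm (visible); m=4: 520 nm (visible); m=5: 425 nm (visible); m=6: 360 nm (UV).

3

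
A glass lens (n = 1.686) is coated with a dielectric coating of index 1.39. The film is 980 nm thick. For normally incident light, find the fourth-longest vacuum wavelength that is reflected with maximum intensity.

Top surface (1.0 → 1.39): reflection off a higher-index medium gives a half-wave phase shift.
Ray reflecting at the bottom interface goes from n = 1.39 toward n = 1.686: a half-wave phase shift.
The two reflections carry the same phase change, so no net offset.
So the condition for constructive reflection is 2 n t = m λ.
λ = 2 n t / m. The fourth-longest wavelength is m = 4: λ = 2 × 1.39 × 980 / 4.00 = 681 nm.

681 nm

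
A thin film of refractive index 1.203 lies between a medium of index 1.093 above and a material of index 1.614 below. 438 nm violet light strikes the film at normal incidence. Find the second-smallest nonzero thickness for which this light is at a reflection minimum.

273 nm

At the upper boundary (n = 1.093 to n = 1.203) the reflected ray undergoes a half-wave phase shift.
Ray reflecting at the bottom interface goes from n = 1.203 toward n = 1.614: a half-wave phase shift.
Zero or two π shifts → no net half-wave offset.
So the condition for destructive reflection is 2 n t = (m + ½) λ.
The second-smallest nonzero thickness corresponds to m = 1: t = (m + ½) λ / (2 n) = 1.50 × 438 / (2 × 1.203) = 273 nm.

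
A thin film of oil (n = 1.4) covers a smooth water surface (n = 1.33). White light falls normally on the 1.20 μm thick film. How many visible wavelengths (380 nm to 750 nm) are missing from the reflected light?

4

Ray reflecting at the top interface goes from n = 1.0 toward n = 1.4: a half-wave phase shift.
Bottom surface (1.4 → 1.33): reflection off a lower-index medium gives no phase shift.
The two reflections differ by half a wavelength.
For weak reflection here: 2 n t = m λ.
λ = 2 n t / m = 3360 / m nm.
m=4: 840 nm (IR); m=5: 672 nm (visible); m=6: 560 nm (visible); m=7: 480 nm (visible); m=8: 420 nm (visible); m=9: 373 nm (UV).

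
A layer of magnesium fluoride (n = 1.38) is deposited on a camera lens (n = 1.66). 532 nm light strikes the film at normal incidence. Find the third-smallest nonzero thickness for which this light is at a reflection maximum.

Ray reflecting at the top interface goes from n = 1.0 toward n = 1.38: a half-wave phase shift.
Ray reflecting at the bottom interface goes from n = 1.38 toward n = 1.66: a half-wave phase shift.
Zero or two π shifts → no net half-wave offset.
So the condition for constructive reflection is 2 n t = m λ.
The third-smallest nonzero thickness corresponds to m = 3: t = m λ / (2 n) = 3.00 × 532 / (2 × 1.38) = 578 nm.

578 nm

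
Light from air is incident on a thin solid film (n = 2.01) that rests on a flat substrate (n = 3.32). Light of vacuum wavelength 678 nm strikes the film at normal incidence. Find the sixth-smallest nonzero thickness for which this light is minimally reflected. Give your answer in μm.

Top surface (1.0 → 2.01): reflection off a higher-index medium gives a half-wave phase shift.
Bottom surface (2.01 → 3.32): reflection off a higher-index medium gives a half-wave phase shift.
Zero or two π shifts → no net half-wave offset.
For minimum reflection here: 2 n t = (m + ½) λ.
The sixth-smallest nonzero thickness corresponds to m = 5: t = (m + ½) λ / (2 n) = 5.50 × 678 / (2 × 2.01) = 928 nm.

0.928 μm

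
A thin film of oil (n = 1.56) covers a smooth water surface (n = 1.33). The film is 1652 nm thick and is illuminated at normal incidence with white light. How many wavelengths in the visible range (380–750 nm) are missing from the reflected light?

Top surface (1.0 → 1.56): reflection off a higher-index medium gives a half-wave phase shift.
At the lower boundary (n = 1.56 to n = 1.33) the reflected ray undergoes no phase shift.
The two reflections differ by half a wavelength.
For minimum reflection here: 2 n t = m λ.
λ = 2 n t / m = 5154 / m nm.
m=6: 859 nm (IR); m=7: 736 nm (visible); m=8: 644 nm (visible); m=9: 573 nm (visible); m=10: 515 nm (visible); m=11: 469 nm (visible); m=12: 430 nm (visible); m=13: 396 nm (visible); m=14: 368 nm (UV).

7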